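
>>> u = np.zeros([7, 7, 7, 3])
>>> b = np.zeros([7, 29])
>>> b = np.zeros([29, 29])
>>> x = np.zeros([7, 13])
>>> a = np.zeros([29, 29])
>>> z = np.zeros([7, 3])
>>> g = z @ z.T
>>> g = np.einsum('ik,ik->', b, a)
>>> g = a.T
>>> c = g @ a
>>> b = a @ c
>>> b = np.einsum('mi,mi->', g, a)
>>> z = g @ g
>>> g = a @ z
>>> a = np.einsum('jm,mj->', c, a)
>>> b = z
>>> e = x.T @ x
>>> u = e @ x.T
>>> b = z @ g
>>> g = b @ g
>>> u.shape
(13, 7)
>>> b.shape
(29, 29)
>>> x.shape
(7, 13)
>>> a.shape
()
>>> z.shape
(29, 29)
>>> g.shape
(29, 29)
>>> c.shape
(29, 29)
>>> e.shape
(13, 13)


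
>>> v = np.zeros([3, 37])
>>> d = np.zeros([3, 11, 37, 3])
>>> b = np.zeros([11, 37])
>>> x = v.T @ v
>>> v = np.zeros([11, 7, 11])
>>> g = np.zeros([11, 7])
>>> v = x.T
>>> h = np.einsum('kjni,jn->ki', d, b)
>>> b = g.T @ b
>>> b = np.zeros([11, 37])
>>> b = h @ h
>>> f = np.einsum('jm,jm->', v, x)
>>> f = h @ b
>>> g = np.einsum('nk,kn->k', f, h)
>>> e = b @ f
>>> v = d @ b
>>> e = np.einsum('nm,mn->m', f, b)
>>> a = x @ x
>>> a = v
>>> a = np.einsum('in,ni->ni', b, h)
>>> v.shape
(3, 11, 37, 3)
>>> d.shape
(3, 11, 37, 3)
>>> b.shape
(3, 3)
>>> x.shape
(37, 37)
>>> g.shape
(3,)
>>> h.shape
(3, 3)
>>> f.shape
(3, 3)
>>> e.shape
(3,)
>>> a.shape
(3, 3)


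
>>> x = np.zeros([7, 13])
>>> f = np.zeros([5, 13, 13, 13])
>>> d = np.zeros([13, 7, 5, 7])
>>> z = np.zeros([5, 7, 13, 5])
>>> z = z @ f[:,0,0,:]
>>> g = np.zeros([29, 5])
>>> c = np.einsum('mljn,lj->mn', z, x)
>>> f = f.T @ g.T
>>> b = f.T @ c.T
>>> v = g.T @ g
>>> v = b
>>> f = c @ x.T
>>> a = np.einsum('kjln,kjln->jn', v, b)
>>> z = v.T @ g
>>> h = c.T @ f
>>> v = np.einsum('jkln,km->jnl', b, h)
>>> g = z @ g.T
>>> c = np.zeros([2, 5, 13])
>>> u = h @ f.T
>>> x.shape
(7, 13)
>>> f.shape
(5, 7)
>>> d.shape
(13, 7, 5, 7)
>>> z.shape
(5, 13, 13, 5)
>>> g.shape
(5, 13, 13, 29)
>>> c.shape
(2, 5, 13)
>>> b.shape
(29, 13, 13, 5)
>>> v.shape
(29, 5, 13)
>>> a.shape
(13, 5)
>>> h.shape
(13, 7)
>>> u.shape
(13, 5)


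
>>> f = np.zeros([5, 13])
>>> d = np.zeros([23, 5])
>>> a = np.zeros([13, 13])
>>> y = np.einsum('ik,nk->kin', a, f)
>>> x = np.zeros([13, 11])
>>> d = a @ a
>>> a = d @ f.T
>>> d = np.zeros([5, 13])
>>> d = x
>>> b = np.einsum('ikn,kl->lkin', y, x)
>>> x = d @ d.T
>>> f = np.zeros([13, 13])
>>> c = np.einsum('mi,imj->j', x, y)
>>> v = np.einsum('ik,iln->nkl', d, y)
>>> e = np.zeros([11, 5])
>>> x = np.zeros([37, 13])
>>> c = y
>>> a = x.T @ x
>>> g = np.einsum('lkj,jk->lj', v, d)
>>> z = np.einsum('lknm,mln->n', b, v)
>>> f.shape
(13, 13)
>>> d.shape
(13, 11)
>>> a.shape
(13, 13)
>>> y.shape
(13, 13, 5)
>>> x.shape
(37, 13)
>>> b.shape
(11, 13, 13, 5)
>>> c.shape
(13, 13, 5)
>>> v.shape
(5, 11, 13)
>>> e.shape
(11, 5)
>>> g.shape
(5, 13)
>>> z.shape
(13,)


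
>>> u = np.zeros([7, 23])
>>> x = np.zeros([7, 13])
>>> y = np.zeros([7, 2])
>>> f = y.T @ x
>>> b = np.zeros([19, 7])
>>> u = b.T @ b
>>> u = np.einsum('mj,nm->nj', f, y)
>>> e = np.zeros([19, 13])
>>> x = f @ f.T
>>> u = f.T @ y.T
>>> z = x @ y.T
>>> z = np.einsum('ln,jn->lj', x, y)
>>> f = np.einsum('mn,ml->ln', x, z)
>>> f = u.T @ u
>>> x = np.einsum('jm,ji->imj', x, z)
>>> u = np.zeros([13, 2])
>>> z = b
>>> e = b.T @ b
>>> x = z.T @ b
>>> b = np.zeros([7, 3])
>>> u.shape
(13, 2)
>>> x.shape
(7, 7)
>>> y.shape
(7, 2)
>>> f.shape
(7, 7)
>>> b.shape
(7, 3)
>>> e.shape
(7, 7)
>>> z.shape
(19, 7)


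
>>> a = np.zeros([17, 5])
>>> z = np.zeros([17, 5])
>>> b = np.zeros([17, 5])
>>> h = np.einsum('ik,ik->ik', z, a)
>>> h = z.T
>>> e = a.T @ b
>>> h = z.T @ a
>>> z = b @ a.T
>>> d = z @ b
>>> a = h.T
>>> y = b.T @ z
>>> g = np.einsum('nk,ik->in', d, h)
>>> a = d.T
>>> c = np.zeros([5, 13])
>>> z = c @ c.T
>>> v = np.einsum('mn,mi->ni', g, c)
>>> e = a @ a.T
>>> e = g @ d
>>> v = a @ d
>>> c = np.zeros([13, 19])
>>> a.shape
(5, 17)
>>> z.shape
(5, 5)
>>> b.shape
(17, 5)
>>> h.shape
(5, 5)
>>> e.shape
(5, 5)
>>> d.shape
(17, 5)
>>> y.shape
(5, 17)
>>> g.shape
(5, 17)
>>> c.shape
(13, 19)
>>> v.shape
(5, 5)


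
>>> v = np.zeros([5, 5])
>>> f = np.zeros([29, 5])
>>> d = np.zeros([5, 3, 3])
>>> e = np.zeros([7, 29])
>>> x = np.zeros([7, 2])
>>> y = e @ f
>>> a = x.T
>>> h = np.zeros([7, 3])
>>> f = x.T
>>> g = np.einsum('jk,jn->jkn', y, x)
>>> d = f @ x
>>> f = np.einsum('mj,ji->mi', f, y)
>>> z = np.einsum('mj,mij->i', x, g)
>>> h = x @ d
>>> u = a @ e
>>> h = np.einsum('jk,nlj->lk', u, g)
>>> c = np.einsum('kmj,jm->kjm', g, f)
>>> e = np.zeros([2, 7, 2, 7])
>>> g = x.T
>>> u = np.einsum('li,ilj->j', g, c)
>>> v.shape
(5, 5)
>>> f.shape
(2, 5)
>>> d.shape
(2, 2)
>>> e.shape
(2, 7, 2, 7)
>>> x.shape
(7, 2)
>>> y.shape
(7, 5)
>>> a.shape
(2, 7)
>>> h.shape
(5, 29)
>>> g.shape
(2, 7)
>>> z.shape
(5,)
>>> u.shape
(5,)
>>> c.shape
(7, 2, 5)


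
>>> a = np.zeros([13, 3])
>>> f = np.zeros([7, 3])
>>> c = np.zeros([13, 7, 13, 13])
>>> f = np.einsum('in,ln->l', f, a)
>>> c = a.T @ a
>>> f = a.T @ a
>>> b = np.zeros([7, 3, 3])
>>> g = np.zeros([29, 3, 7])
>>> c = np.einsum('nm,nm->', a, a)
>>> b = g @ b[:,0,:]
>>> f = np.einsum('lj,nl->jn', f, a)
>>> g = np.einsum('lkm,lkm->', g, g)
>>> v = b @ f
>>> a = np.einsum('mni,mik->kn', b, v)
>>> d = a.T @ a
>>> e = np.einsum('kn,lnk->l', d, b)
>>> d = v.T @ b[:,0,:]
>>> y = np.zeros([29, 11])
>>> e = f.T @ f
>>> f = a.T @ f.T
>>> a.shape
(13, 3)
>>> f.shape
(3, 3)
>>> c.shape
()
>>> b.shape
(29, 3, 3)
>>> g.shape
()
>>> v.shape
(29, 3, 13)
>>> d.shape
(13, 3, 3)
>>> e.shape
(13, 13)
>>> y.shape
(29, 11)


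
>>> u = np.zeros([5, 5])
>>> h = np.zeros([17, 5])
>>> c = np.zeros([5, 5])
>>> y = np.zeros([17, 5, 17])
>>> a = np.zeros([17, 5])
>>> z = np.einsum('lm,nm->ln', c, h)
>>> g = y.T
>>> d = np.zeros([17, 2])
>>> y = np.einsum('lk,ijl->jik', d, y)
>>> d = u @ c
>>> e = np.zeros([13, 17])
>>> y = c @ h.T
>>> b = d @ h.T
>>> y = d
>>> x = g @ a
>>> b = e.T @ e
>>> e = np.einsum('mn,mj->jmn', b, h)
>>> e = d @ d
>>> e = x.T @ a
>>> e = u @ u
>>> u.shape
(5, 5)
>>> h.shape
(17, 5)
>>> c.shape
(5, 5)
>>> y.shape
(5, 5)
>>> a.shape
(17, 5)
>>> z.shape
(5, 17)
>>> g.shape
(17, 5, 17)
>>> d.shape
(5, 5)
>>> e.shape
(5, 5)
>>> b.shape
(17, 17)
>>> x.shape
(17, 5, 5)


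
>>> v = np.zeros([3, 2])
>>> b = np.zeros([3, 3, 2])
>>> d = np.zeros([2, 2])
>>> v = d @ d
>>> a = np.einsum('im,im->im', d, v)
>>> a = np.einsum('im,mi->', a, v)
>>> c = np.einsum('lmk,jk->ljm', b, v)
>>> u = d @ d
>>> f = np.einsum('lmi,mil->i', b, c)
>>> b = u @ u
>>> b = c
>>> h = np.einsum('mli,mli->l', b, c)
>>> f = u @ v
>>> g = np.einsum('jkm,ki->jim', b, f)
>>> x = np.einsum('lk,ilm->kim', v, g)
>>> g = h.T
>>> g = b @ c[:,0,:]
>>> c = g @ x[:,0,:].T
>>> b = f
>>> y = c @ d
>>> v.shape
(2, 2)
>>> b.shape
(2, 2)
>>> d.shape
(2, 2)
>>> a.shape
()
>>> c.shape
(3, 2, 2)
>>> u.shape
(2, 2)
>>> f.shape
(2, 2)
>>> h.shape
(2,)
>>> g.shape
(3, 2, 3)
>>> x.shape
(2, 3, 3)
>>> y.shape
(3, 2, 2)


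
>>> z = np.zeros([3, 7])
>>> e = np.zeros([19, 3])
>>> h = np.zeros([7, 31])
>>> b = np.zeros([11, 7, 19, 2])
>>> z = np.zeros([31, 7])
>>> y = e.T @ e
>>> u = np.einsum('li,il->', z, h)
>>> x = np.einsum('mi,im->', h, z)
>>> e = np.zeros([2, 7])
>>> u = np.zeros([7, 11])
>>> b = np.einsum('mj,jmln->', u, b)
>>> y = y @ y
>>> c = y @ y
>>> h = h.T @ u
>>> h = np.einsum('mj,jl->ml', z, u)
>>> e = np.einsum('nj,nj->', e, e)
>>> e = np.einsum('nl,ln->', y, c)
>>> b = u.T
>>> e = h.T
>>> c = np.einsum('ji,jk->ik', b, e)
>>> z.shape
(31, 7)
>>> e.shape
(11, 31)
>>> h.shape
(31, 11)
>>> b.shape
(11, 7)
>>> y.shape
(3, 3)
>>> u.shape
(7, 11)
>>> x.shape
()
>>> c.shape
(7, 31)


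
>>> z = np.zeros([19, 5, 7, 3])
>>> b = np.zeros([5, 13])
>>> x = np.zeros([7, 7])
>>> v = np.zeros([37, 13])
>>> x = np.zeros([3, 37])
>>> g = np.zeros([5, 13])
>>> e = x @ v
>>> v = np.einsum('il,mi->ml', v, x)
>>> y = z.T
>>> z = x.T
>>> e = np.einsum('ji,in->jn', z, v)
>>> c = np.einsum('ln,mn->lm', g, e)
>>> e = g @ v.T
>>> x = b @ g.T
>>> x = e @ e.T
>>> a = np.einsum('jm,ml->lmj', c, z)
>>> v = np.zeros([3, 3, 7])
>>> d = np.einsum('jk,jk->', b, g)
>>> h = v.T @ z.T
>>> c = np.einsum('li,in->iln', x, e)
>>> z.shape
(37, 3)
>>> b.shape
(5, 13)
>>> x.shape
(5, 5)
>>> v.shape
(3, 3, 7)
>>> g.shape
(5, 13)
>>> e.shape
(5, 3)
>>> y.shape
(3, 7, 5, 19)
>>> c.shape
(5, 5, 3)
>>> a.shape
(3, 37, 5)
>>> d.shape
()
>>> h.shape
(7, 3, 37)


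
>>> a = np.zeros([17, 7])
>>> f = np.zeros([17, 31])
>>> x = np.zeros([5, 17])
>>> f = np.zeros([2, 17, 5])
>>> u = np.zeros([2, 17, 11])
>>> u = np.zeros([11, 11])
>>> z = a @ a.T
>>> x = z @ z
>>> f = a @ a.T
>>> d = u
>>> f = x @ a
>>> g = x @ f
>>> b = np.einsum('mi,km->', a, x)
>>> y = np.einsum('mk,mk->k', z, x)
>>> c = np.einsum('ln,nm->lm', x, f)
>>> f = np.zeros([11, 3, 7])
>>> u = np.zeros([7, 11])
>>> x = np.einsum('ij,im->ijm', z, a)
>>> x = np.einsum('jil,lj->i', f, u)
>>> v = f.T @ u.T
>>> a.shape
(17, 7)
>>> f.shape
(11, 3, 7)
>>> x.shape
(3,)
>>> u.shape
(7, 11)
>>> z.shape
(17, 17)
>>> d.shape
(11, 11)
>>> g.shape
(17, 7)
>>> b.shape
()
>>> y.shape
(17,)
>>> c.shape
(17, 7)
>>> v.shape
(7, 3, 7)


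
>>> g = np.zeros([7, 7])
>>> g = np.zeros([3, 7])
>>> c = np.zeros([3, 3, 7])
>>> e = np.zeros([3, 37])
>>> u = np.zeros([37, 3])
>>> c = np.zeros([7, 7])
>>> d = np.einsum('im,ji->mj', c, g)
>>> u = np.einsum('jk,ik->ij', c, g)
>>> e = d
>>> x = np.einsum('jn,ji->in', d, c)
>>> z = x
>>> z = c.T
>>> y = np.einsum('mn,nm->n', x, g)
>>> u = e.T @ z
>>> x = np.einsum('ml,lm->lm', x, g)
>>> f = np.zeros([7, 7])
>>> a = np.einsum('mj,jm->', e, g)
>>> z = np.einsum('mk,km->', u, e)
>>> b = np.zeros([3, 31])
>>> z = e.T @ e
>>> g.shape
(3, 7)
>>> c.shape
(7, 7)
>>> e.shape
(7, 3)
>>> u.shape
(3, 7)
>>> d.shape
(7, 3)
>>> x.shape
(3, 7)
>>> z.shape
(3, 3)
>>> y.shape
(3,)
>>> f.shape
(7, 7)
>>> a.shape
()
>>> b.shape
(3, 31)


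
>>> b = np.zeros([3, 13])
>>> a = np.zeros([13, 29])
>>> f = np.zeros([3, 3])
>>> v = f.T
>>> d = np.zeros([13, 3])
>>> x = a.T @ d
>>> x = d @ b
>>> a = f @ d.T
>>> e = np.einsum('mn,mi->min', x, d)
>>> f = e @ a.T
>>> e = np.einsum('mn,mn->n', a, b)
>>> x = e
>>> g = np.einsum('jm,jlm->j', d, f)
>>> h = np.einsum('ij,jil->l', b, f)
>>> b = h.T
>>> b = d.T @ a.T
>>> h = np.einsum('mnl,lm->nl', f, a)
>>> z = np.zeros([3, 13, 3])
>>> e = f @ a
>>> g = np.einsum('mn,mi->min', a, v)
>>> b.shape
(3, 3)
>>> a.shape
(3, 13)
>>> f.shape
(13, 3, 3)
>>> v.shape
(3, 3)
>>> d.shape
(13, 3)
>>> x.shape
(13,)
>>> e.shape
(13, 3, 13)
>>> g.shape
(3, 3, 13)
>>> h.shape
(3, 3)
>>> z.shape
(3, 13, 3)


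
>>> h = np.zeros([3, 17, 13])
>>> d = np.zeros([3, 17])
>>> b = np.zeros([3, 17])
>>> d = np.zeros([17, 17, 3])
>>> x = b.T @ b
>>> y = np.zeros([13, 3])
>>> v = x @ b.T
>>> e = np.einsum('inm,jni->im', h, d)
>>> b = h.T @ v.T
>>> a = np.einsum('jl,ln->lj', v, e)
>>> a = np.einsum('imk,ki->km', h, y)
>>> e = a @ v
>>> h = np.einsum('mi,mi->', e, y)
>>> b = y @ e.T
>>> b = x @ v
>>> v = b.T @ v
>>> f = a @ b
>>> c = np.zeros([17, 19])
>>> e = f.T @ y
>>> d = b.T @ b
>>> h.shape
()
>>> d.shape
(3, 3)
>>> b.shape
(17, 3)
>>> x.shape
(17, 17)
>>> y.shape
(13, 3)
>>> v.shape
(3, 3)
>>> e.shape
(3, 3)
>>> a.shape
(13, 17)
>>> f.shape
(13, 3)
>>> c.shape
(17, 19)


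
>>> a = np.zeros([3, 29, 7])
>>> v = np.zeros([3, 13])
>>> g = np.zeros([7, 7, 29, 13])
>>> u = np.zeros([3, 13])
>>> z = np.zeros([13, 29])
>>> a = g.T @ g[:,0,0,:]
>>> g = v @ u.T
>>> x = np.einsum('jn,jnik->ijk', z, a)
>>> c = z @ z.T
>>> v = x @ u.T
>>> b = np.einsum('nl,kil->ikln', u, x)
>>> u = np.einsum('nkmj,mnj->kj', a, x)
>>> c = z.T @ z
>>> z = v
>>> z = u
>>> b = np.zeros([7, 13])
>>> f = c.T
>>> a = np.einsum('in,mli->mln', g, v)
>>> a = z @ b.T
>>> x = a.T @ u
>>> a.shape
(29, 7)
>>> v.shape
(7, 13, 3)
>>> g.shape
(3, 3)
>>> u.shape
(29, 13)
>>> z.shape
(29, 13)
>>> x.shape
(7, 13)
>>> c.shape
(29, 29)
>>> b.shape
(7, 13)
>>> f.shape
(29, 29)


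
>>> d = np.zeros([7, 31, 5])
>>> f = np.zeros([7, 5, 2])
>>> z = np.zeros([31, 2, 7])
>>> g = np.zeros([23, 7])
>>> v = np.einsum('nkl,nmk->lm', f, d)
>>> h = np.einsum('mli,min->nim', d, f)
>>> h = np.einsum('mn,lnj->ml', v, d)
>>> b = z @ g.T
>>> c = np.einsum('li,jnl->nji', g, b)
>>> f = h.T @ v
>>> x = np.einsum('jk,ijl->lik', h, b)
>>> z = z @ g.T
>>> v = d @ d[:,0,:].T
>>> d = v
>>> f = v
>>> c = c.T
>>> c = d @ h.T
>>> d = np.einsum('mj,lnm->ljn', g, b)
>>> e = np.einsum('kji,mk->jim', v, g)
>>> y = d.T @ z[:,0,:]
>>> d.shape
(31, 7, 2)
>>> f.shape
(7, 31, 7)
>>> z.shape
(31, 2, 23)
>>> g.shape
(23, 7)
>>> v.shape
(7, 31, 7)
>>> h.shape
(2, 7)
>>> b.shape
(31, 2, 23)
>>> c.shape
(7, 31, 2)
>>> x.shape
(23, 31, 7)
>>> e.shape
(31, 7, 23)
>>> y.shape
(2, 7, 23)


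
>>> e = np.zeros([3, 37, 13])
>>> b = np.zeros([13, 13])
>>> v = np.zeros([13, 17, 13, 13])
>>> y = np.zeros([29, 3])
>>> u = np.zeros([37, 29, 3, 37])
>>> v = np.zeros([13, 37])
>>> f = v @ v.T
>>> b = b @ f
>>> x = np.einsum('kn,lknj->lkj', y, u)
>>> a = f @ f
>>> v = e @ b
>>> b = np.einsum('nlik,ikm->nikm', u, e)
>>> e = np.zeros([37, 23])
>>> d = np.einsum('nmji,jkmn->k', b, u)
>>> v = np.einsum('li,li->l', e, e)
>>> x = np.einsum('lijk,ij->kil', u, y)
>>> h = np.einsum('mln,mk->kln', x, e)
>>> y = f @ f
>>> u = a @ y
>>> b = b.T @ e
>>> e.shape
(37, 23)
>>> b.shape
(13, 37, 3, 23)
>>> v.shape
(37,)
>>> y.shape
(13, 13)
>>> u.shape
(13, 13)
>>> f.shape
(13, 13)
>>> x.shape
(37, 29, 37)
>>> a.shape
(13, 13)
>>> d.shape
(29,)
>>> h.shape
(23, 29, 37)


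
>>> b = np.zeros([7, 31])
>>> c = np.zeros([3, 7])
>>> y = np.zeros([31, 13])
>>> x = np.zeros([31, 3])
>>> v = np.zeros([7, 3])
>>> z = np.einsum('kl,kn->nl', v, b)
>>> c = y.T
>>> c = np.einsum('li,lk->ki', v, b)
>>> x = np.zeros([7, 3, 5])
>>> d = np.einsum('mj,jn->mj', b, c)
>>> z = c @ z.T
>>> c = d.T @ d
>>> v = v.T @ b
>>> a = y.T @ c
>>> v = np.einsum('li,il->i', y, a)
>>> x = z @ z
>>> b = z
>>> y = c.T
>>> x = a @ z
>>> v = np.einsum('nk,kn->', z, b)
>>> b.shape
(31, 31)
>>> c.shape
(31, 31)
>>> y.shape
(31, 31)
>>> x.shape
(13, 31)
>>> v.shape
()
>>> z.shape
(31, 31)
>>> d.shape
(7, 31)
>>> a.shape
(13, 31)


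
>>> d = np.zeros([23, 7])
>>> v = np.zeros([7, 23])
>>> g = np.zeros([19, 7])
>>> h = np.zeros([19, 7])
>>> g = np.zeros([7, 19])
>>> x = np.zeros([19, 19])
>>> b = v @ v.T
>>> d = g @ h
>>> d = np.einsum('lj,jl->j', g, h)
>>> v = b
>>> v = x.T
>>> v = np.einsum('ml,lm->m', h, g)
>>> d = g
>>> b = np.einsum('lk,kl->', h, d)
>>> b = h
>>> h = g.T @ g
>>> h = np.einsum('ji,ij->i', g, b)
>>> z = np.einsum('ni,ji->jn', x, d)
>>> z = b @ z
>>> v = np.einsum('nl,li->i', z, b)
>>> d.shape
(7, 19)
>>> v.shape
(7,)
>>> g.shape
(7, 19)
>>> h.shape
(19,)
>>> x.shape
(19, 19)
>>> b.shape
(19, 7)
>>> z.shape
(19, 19)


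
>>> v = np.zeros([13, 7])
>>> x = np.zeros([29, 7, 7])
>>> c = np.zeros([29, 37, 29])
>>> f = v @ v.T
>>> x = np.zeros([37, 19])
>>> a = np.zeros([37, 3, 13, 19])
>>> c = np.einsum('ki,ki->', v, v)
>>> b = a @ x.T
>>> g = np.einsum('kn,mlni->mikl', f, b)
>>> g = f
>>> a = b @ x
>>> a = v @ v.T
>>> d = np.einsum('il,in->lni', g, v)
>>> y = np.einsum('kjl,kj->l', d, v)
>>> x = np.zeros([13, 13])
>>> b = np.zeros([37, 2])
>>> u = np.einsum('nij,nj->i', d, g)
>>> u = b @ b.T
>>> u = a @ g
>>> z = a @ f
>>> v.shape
(13, 7)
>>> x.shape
(13, 13)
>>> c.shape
()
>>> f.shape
(13, 13)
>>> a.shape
(13, 13)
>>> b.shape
(37, 2)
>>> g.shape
(13, 13)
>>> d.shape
(13, 7, 13)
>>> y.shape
(13,)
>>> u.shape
(13, 13)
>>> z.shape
(13, 13)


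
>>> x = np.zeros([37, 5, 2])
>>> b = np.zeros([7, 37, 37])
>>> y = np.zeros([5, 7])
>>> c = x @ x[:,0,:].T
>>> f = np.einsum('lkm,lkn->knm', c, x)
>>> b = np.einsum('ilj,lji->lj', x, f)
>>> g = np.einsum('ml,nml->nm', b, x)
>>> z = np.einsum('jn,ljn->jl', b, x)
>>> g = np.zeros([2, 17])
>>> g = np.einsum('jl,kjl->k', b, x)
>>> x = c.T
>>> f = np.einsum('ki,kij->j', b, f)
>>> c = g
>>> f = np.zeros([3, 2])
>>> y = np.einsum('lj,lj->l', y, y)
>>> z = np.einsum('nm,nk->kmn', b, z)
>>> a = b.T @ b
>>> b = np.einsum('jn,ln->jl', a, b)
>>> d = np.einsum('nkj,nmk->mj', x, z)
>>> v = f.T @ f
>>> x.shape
(37, 5, 37)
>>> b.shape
(2, 5)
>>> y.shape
(5,)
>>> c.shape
(37,)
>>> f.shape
(3, 2)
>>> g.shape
(37,)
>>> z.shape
(37, 2, 5)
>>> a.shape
(2, 2)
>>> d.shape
(2, 37)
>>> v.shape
(2, 2)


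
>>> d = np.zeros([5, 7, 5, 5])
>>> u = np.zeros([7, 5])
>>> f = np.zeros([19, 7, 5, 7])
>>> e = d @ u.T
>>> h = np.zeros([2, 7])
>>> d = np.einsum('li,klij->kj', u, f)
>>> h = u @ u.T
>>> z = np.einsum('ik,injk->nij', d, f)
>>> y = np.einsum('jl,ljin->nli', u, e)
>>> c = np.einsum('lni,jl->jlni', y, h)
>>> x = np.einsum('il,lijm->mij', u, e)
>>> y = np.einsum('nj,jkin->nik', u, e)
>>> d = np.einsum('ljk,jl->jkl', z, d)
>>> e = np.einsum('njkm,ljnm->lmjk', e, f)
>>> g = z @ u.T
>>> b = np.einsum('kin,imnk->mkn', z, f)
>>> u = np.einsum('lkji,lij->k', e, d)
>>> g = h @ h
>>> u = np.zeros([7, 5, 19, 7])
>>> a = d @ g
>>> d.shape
(19, 5, 7)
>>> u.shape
(7, 5, 19, 7)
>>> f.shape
(19, 7, 5, 7)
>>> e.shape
(19, 7, 7, 5)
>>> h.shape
(7, 7)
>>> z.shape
(7, 19, 5)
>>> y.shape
(7, 5, 7)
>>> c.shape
(7, 7, 5, 5)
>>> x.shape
(7, 7, 5)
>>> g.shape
(7, 7)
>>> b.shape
(7, 7, 5)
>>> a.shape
(19, 5, 7)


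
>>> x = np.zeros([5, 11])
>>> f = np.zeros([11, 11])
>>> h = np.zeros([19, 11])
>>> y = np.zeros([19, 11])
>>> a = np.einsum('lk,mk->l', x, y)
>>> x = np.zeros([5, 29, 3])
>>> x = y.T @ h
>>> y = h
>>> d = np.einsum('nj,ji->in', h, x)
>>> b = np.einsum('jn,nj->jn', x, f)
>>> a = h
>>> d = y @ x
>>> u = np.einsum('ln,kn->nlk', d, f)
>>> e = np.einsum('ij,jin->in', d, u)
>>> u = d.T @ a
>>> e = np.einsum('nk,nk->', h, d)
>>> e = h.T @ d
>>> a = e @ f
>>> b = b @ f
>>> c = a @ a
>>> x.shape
(11, 11)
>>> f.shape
(11, 11)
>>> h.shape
(19, 11)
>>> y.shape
(19, 11)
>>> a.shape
(11, 11)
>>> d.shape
(19, 11)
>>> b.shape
(11, 11)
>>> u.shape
(11, 11)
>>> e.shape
(11, 11)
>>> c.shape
(11, 11)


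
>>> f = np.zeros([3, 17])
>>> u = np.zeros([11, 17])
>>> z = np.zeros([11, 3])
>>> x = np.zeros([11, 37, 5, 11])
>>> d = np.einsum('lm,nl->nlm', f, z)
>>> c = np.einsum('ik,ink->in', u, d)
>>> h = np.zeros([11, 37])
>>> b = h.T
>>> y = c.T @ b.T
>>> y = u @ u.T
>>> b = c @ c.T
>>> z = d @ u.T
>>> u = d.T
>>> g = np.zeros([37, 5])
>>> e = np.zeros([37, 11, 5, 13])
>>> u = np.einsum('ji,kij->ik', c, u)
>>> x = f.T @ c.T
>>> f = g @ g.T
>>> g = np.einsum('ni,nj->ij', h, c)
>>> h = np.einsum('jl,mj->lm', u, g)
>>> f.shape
(37, 37)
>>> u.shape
(3, 17)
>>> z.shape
(11, 3, 11)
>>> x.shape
(17, 11)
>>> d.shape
(11, 3, 17)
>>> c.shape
(11, 3)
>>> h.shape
(17, 37)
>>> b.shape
(11, 11)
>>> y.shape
(11, 11)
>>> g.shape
(37, 3)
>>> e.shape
(37, 11, 5, 13)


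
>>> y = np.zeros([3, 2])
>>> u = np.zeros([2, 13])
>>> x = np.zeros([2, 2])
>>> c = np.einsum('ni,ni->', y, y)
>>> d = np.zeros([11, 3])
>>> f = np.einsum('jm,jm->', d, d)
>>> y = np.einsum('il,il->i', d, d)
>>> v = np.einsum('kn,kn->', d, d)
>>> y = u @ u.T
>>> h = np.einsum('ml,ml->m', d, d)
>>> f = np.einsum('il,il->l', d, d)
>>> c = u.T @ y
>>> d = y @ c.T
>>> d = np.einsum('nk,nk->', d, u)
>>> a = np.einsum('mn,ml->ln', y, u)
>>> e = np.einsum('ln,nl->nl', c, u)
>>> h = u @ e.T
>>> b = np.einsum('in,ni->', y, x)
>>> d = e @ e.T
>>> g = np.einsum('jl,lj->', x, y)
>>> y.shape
(2, 2)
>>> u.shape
(2, 13)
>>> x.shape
(2, 2)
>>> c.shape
(13, 2)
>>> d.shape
(2, 2)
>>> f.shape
(3,)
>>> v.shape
()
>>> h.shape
(2, 2)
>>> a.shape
(13, 2)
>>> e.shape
(2, 13)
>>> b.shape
()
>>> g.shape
()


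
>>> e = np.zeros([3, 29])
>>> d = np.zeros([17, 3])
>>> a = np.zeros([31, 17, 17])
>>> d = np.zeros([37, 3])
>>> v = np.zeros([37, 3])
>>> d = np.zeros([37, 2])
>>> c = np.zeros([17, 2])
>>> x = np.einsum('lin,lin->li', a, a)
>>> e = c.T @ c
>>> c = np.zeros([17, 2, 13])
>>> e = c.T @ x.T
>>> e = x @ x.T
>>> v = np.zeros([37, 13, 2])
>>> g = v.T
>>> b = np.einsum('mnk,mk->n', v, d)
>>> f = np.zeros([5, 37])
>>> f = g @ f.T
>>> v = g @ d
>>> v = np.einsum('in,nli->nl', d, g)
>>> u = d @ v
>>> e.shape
(31, 31)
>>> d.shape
(37, 2)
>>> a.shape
(31, 17, 17)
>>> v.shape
(2, 13)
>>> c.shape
(17, 2, 13)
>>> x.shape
(31, 17)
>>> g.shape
(2, 13, 37)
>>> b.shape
(13,)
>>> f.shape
(2, 13, 5)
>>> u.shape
(37, 13)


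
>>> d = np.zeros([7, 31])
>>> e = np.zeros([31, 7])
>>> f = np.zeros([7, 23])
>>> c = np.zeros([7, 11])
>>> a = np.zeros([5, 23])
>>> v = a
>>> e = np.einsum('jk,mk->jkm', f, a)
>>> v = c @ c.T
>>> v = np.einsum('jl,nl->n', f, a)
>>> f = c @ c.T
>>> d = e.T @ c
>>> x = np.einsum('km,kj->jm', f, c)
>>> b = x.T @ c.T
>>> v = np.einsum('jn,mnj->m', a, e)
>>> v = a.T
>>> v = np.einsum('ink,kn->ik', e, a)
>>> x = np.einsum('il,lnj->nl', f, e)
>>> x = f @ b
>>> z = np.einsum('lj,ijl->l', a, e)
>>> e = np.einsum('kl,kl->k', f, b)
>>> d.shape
(5, 23, 11)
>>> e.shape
(7,)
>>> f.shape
(7, 7)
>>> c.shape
(7, 11)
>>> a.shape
(5, 23)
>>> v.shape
(7, 5)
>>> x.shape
(7, 7)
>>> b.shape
(7, 7)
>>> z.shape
(5,)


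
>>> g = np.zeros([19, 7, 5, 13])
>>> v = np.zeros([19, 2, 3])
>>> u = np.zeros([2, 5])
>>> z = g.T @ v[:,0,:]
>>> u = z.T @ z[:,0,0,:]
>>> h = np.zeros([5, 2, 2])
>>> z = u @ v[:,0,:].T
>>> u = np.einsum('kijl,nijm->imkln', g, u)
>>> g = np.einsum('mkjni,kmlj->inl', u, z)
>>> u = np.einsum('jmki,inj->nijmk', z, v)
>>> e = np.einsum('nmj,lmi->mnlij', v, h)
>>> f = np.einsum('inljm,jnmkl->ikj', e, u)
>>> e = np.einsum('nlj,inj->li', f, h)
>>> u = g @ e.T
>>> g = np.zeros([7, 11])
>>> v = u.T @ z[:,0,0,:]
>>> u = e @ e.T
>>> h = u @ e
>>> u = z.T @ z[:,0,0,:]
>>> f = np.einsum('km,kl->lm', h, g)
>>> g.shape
(7, 11)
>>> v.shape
(7, 13, 19)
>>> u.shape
(19, 5, 7, 19)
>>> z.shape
(3, 7, 5, 19)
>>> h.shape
(7, 5)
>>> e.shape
(7, 5)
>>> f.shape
(11, 5)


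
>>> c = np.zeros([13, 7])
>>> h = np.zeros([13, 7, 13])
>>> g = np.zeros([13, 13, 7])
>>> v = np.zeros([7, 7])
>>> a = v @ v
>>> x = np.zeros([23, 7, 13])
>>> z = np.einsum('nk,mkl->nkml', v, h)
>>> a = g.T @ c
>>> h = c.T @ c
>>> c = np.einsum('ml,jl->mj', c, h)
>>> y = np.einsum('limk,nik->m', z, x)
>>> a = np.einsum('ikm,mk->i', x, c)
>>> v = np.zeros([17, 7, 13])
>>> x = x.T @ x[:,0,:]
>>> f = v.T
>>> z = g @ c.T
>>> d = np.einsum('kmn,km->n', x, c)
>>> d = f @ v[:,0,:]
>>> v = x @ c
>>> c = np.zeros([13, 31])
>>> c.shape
(13, 31)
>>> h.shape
(7, 7)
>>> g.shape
(13, 13, 7)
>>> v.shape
(13, 7, 7)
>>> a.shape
(23,)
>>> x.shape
(13, 7, 13)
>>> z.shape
(13, 13, 13)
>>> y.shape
(13,)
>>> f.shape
(13, 7, 17)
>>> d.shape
(13, 7, 13)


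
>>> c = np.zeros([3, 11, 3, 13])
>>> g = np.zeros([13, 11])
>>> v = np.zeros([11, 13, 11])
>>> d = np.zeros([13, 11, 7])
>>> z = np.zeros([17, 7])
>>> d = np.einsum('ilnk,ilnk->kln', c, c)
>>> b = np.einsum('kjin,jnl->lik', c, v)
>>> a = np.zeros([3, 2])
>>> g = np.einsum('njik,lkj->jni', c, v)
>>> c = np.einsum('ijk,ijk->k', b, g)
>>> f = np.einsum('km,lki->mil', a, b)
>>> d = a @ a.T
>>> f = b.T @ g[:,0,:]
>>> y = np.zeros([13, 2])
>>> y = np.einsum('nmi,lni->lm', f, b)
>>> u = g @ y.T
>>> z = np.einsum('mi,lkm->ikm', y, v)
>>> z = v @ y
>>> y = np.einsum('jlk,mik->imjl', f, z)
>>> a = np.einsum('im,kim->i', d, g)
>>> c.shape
(3,)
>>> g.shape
(11, 3, 3)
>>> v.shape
(11, 13, 11)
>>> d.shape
(3, 3)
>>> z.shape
(11, 13, 3)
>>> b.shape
(11, 3, 3)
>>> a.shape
(3,)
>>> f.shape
(3, 3, 3)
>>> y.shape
(13, 11, 3, 3)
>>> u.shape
(11, 3, 11)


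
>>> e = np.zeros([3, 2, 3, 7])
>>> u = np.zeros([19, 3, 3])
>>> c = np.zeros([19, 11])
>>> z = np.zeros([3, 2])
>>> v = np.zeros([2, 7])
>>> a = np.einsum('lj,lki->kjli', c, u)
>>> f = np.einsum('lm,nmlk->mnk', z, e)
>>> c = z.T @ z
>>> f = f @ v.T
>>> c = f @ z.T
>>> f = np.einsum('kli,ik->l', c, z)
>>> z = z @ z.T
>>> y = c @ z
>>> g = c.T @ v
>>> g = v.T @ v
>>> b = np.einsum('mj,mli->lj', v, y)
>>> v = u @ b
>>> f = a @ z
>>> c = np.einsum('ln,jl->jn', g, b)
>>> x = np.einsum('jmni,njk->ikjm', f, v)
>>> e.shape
(3, 2, 3, 7)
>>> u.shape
(19, 3, 3)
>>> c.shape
(3, 7)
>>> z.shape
(3, 3)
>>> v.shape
(19, 3, 7)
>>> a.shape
(3, 11, 19, 3)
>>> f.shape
(3, 11, 19, 3)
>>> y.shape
(2, 3, 3)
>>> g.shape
(7, 7)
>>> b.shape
(3, 7)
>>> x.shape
(3, 7, 3, 11)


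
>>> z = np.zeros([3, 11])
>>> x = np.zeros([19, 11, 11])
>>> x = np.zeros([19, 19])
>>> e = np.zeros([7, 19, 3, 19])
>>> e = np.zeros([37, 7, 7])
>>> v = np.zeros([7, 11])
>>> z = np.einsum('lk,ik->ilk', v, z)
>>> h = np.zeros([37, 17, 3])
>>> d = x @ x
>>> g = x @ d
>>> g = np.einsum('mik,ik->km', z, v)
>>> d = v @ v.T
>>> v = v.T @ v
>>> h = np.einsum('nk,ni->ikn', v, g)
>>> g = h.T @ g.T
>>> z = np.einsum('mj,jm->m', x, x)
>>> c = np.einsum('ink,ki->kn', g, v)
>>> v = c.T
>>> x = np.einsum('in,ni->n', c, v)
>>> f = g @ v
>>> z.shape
(19,)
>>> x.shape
(11,)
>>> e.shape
(37, 7, 7)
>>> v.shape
(11, 11)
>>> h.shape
(3, 11, 11)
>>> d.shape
(7, 7)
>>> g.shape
(11, 11, 11)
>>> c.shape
(11, 11)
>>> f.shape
(11, 11, 11)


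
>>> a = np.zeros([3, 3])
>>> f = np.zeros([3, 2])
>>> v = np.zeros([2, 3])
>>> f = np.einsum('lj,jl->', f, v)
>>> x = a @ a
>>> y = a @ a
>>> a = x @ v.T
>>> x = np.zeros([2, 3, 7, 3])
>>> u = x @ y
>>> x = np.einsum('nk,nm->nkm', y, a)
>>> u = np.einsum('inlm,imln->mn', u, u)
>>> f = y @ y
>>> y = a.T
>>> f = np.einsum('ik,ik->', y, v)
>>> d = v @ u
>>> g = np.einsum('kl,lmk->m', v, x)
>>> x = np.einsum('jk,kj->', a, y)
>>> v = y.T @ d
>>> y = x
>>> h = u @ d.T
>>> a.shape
(3, 2)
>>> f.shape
()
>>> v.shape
(3, 3)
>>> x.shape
()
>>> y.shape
()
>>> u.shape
(3, 3)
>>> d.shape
(2, 3)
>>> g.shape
(3,)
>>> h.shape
(3, 2)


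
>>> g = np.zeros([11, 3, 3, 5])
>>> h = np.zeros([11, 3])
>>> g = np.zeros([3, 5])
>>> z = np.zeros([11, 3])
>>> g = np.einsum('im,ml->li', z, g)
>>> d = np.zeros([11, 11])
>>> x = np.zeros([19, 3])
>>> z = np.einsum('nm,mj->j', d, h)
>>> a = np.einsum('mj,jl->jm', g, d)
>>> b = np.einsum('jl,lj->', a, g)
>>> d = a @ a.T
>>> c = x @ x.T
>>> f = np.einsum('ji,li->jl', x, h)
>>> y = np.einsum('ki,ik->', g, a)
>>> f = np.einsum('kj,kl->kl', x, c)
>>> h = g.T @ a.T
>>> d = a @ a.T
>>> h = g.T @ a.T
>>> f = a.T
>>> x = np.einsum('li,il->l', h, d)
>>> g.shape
(5, 11)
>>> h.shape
(11, 11)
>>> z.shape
(3,)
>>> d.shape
(11, 11)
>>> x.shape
(11,)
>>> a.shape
(11, 5)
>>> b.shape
()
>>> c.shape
(19, 19)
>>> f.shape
(5, 11)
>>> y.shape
()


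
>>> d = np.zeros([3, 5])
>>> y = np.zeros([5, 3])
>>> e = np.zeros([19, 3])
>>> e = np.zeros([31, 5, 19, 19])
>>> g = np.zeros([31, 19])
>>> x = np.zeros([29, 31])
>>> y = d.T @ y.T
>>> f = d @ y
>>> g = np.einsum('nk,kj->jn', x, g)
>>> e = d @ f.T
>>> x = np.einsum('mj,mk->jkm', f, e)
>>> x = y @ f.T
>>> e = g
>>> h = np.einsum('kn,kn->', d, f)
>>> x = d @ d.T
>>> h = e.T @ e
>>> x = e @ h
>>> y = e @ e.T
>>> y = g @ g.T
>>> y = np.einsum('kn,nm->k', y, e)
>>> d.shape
(3, 5)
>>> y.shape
(19,)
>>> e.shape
(19, 29)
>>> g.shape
(19, 29)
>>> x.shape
(19, 29)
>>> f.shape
(3, 5)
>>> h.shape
(29, 29)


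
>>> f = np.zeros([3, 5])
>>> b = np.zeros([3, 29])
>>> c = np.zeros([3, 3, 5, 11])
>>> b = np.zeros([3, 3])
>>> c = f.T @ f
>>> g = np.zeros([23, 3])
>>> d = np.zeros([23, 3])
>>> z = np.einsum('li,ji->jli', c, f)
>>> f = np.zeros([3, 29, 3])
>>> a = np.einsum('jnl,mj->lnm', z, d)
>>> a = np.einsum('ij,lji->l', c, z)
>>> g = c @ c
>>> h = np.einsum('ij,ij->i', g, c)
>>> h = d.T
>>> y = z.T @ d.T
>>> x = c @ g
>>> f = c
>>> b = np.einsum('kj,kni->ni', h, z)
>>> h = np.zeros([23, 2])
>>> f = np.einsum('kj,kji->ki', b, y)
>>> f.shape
(5, 23)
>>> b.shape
(5, 5)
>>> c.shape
(5, 5)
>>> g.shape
(5, 5)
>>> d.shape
(23, 3)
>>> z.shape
(3, 5, 5)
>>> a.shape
(3,)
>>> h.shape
(23, 2)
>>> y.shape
(5, 5, 23)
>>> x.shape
(5, 5)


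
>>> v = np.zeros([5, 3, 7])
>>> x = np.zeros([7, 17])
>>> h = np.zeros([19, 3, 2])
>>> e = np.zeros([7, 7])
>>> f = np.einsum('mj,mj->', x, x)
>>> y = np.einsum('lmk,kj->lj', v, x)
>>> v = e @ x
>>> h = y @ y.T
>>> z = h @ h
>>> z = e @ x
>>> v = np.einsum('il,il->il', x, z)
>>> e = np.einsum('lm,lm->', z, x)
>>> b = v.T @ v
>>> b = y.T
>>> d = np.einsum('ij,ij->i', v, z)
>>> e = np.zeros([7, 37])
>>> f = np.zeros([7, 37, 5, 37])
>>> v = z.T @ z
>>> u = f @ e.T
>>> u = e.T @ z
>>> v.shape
(17, 17)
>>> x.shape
(7, 17)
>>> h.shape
(5, 5)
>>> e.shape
(7, 37)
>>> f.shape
(7, 37, 5, 37)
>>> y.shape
(5, 17)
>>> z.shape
(7, 17)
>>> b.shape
(17, 5)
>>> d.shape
(7,)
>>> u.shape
(37, 17)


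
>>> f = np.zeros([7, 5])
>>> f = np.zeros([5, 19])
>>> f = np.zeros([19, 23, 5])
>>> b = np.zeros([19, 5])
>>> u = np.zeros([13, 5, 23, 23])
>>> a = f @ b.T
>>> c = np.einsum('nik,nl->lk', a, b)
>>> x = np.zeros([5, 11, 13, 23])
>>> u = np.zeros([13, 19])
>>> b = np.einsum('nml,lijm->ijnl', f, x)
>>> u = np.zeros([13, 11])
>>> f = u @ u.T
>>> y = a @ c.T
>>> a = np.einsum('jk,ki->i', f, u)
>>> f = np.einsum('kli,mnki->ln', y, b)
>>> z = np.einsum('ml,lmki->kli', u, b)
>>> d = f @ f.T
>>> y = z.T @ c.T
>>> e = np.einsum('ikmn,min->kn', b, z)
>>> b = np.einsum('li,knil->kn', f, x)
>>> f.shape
(23, 13)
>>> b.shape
(5, 11)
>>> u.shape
(13, 11)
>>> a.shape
(11,)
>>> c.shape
(5, 19)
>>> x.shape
(5, 11, 13, 23)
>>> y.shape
(5, 11, 5)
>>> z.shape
(19, 11, 5)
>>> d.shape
(23, 23)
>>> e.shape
(13, 5)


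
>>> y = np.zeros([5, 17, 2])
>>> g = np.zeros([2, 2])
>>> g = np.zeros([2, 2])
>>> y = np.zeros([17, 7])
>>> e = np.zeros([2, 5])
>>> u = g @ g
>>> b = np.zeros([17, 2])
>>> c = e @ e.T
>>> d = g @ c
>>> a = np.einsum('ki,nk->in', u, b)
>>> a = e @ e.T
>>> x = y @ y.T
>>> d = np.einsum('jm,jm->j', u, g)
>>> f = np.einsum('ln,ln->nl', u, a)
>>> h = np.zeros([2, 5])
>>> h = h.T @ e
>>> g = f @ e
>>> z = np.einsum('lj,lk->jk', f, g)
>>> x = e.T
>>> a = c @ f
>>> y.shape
(17, 7)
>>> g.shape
(2, 5)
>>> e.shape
(2, 5)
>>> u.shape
(2, 2)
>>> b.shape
(17, 2)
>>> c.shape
(2, 2)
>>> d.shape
(2,)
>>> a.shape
(2, 2)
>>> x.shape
(5, 2)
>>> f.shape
(2, 2)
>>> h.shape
(5, 5)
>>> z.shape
(2, 5)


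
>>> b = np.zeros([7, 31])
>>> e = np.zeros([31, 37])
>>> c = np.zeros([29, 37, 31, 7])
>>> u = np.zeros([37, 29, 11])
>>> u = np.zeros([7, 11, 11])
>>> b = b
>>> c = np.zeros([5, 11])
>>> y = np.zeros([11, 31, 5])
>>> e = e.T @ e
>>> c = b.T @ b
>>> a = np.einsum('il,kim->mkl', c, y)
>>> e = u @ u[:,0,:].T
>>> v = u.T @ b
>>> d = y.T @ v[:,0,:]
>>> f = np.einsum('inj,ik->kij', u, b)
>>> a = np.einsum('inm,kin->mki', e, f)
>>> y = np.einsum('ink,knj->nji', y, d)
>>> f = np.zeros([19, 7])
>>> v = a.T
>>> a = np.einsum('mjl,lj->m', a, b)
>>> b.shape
(7, 31)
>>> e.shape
(7, 11, 7)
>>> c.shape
(31, 31)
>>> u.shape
(7, 11, 11)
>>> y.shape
(31, 31, 11)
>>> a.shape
(7,)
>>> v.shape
(7, 31, 7)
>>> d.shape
(5, 31, 31)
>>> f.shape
(19, 7)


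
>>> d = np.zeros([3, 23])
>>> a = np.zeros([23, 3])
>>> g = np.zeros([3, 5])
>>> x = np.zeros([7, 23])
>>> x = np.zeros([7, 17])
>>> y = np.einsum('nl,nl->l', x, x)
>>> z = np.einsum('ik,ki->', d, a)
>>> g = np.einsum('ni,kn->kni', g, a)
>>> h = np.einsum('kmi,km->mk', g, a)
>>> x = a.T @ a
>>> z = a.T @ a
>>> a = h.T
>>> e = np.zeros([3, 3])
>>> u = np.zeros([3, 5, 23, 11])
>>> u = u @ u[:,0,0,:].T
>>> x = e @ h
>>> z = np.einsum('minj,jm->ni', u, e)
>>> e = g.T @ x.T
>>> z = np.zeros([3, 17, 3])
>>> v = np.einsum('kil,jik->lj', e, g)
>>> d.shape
(3, 23)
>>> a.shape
(23, 3)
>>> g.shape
(23, 3, 5)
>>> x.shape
(3, 23)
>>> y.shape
(17,)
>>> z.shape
(3, 17, 3)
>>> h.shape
(3, 23)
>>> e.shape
(5, 3, 3)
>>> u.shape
(3, 5, 23, 3)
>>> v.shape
(3, 23)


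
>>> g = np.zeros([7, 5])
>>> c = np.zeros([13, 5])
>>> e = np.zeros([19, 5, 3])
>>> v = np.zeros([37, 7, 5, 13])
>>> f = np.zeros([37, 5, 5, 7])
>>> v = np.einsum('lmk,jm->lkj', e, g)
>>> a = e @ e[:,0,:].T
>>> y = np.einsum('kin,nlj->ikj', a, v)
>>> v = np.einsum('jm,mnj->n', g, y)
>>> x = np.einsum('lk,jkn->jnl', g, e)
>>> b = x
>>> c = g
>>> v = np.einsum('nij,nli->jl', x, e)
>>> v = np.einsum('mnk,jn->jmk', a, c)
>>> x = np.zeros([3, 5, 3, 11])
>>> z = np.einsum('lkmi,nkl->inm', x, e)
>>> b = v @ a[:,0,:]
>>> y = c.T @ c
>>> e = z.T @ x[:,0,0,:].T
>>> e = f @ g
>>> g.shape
(7, 5)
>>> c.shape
(7, 5)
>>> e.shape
(37, 5, 5, 5)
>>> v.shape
(7, 19, 19)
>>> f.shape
(37, 5, 5, 7)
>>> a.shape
(19, 5, 19)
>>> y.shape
(5, 5)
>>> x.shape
(3, 5, 3, 11)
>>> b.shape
(7, 19, 19)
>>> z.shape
(11, 19, 3)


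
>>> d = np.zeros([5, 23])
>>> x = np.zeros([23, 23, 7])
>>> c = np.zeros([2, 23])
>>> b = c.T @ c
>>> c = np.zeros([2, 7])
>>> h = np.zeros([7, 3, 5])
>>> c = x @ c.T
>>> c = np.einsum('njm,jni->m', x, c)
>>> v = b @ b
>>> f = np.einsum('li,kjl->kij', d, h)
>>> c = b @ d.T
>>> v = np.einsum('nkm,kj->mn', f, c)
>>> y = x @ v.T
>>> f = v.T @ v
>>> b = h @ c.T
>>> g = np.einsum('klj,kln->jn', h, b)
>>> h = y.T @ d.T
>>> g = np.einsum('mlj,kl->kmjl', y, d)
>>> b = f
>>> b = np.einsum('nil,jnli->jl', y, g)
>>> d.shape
(5, 23)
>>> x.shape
(23, 23, 7)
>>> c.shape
(23, 5)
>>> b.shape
(5, 3)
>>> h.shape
(3, 23, 5)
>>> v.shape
(3, 7)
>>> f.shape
(7, 7)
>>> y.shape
(23, 23, 3)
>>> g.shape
(5, 23, 3, 23)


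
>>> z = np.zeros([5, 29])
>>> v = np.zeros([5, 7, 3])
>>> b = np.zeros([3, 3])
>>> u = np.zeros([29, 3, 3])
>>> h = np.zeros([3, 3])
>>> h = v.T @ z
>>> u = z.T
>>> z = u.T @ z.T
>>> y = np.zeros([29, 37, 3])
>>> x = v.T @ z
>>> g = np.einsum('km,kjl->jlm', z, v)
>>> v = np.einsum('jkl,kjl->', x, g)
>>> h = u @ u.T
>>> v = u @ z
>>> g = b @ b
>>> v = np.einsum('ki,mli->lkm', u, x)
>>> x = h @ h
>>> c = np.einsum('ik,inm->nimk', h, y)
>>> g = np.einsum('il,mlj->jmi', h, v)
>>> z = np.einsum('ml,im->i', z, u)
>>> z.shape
(29,)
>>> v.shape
(7, 29, 3)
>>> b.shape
(3, 3)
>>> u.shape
(29, 5)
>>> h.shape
(29, 29)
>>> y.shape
(29, 37, 3)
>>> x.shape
(29, 29)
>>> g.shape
(3, 7, 29)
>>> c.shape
(37, 29, 3, 29)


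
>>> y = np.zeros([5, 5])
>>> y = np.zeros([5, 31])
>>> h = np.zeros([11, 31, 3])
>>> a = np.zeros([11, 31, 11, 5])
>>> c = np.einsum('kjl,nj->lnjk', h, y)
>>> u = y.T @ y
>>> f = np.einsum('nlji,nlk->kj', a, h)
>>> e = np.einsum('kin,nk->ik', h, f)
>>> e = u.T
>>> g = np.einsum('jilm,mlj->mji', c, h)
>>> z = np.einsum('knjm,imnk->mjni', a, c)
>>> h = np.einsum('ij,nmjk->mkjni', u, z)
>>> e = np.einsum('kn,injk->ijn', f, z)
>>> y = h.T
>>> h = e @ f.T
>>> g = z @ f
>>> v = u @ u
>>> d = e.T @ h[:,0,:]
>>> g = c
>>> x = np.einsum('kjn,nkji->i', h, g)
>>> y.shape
(31, 5, 31, 3, 11)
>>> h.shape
(5, 31, 3)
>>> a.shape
(11, 31, 11, 5)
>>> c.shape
(3, 5, 31, 11)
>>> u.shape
(31, 31)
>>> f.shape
(3, 11)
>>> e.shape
(5, 31, 11)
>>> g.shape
(3, 5, 31, 11)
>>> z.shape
(5, 11, 31, 3)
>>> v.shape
(31, 31)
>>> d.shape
(11, 31, 3)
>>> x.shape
(11,)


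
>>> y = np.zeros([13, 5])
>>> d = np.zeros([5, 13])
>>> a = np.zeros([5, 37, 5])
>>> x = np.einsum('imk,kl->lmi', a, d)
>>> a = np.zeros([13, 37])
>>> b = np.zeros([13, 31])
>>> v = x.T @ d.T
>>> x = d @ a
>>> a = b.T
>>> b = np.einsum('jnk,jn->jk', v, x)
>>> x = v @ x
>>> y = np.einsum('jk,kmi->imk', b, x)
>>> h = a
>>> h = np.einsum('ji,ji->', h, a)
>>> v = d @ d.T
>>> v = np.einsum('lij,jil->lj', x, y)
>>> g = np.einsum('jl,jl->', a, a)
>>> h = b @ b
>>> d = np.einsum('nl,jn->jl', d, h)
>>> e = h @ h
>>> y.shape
(37, 37, 5)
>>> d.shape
(5, 13)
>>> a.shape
(31, 13)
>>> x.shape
(5, 37, 37)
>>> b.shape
(5, 5)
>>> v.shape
(5, 37)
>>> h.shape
(5, 5)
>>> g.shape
()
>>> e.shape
(5, 5)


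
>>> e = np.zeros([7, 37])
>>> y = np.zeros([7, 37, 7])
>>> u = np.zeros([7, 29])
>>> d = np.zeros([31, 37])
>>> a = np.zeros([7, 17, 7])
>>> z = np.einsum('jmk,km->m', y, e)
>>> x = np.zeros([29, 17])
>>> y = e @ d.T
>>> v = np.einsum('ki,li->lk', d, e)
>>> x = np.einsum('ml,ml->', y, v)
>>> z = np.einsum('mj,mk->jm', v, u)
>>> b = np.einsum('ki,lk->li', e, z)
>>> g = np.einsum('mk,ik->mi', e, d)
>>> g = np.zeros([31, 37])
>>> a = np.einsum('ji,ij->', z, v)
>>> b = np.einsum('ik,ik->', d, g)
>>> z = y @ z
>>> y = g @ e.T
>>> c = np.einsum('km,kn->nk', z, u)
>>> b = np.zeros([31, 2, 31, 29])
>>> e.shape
(7, 37)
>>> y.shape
(31, 7)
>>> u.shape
(7, 29)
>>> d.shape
(31, 37)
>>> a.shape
()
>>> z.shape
(7, 7)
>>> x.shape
()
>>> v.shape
(7, 31)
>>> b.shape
(31, 2, 31, 29)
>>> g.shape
(31, 37)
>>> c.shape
(29, 7)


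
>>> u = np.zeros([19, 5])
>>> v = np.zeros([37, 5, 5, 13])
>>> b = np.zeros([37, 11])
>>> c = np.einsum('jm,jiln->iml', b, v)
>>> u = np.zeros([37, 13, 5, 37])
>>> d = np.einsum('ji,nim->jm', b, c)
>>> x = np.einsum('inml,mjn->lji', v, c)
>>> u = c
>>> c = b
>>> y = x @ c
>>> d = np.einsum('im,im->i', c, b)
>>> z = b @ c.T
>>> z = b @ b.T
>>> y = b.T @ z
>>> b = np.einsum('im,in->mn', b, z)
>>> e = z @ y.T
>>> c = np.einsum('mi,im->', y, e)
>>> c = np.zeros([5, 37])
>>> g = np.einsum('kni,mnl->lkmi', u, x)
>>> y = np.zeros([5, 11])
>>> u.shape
(5, 11, 5)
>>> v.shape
(37, 5, 5, 13)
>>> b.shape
(11, 37)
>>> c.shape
(5, 37)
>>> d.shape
(37,)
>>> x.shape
(13, 11, 37)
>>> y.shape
(5, 11)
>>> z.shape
(37, 37)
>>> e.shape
(37, 11)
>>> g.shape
(37, 5, 13, 5)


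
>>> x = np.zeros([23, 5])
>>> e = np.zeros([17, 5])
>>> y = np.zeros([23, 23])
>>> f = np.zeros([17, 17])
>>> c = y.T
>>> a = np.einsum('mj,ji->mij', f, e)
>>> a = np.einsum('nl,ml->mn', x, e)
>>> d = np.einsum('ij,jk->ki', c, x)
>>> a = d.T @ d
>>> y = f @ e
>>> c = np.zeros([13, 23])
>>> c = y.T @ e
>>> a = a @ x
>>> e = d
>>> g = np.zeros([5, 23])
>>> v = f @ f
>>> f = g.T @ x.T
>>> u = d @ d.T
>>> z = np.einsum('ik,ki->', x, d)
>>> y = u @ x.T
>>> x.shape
(23, 5)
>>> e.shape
(5, 23)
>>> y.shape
(5, 23)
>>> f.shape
(23, 23)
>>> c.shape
(5, 5)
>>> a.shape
(23, 5)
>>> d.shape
(5, 23)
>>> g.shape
(5, 23)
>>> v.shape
(17, 17)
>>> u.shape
(5, 5)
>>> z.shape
()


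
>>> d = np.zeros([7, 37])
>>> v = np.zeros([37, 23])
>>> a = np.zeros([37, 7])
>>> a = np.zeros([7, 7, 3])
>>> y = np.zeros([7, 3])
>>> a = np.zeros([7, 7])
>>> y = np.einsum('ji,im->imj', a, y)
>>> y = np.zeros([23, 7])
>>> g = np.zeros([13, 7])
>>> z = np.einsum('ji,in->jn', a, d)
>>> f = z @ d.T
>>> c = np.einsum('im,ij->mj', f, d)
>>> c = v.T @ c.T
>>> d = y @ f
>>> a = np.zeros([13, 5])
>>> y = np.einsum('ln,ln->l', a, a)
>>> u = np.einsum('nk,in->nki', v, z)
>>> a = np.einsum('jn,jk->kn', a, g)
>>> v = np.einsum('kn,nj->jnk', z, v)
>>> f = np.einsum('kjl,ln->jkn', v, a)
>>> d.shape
(23, 7)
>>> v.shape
(23, 37, 7)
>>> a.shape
(7, 5)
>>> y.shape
(13,)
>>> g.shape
(13, 7)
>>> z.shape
(7, 37)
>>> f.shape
(37, 23, 5)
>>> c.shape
(23, 7)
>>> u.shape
(37, 23, 7)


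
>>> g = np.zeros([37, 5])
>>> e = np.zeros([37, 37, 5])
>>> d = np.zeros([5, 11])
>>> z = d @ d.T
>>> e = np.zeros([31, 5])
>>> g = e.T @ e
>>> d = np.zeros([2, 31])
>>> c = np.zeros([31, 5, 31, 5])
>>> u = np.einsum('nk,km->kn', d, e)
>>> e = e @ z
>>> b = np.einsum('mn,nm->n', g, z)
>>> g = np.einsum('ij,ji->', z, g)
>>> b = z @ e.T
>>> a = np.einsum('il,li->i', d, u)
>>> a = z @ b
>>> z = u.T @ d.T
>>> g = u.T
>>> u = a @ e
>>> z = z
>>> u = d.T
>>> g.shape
(2, 31)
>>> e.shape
(31, 5)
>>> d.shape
(2, 31)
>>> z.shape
(2, 2)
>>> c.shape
(31, 5, 31, 5)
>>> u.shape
(31, 2)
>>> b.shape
(5, 31)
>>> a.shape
(5, 31)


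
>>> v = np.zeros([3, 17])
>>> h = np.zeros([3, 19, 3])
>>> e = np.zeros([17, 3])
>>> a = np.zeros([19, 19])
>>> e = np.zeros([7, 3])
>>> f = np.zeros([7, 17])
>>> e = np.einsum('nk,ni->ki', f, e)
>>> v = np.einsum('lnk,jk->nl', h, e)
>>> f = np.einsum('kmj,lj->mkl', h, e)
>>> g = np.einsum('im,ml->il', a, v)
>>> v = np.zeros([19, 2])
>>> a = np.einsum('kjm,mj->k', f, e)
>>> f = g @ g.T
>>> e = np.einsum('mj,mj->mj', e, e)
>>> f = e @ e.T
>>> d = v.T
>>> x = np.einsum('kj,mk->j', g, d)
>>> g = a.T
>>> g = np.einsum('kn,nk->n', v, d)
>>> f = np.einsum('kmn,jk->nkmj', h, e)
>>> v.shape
(19, 2)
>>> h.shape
(3, 19, 3)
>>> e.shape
(17, 3)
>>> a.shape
(19,)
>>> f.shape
(3, 3, 19, 17)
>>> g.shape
(2,)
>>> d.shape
(2, 19)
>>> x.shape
(3,)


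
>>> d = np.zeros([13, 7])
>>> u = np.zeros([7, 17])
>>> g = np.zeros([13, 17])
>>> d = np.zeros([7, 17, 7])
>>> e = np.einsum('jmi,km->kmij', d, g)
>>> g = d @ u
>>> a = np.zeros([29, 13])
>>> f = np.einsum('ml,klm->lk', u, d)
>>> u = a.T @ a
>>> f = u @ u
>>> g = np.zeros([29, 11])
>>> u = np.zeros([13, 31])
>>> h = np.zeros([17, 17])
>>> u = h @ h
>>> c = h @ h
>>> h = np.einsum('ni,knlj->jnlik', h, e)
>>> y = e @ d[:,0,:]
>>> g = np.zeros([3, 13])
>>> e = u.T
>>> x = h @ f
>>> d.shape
(7, 17, 7)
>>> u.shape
(17, 17)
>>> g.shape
(3, 13)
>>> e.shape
(17, 17)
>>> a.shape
(29, 13)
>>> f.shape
(13, 13)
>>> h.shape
(7, 17, 7, 17, 13)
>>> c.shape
(17, 17)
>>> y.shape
(13, 17, 7, 7)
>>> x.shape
(7, 17, 7, 17, 13)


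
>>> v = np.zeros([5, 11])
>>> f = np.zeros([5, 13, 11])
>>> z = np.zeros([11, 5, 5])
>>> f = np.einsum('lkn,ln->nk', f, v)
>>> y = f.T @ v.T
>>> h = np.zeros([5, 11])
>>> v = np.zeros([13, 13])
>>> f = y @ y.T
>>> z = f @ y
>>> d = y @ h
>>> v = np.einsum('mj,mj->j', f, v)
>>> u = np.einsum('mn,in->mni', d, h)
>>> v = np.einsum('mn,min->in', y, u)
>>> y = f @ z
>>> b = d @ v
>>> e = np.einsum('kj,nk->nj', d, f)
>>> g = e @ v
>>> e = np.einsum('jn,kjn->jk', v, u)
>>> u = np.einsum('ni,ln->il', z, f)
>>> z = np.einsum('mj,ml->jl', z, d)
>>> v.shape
(11, 5)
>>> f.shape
(13, 13)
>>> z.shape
(5, 11)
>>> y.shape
(13, 5)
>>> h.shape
(5, 11)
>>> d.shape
(13, 11)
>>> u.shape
(5, 13)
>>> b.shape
(13, 5)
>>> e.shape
(11, 13)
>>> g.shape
(13, 5)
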